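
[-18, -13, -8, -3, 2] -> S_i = -18 + 5*i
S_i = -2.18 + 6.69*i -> [-2.18, 4.51, 11.2, 17.89, 24.58]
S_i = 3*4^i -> [3, 12, 48, 192, 768]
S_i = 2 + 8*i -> [2, 10, 18, 26, 34]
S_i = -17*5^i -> [-17, -85, -425, -2125, -10625]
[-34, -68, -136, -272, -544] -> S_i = -34*2^i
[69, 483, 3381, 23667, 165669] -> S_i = 69*7^i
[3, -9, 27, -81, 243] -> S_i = 3*-3^i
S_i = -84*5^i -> [-84, -420, -2100, -10500, -52500]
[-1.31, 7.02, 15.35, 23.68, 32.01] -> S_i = -1.31 + 8.33*i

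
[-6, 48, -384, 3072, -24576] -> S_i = -6*-8^i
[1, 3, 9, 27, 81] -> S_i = 1*3^i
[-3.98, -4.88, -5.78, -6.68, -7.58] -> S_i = -3.98 + -0.90*i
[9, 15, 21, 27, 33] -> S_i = 9 + 6*i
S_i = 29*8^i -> [29, 232, 1856, 14848, 118784]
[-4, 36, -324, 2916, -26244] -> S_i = -4*-9^i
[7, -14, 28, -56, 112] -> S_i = 7*-2^i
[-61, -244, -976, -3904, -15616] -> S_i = -61*4^i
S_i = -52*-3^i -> [-52, 156, -468, 1404, -4212]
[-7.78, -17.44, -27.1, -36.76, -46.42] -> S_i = -7.78 + -9.66*i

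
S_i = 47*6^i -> [47, 282, 1692, 10152, 60912]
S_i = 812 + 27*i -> [812, 839, 866, 893, 920]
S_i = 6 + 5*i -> [6, 11, 16, 21, 26]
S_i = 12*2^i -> [12, 24, 48, 96, 192]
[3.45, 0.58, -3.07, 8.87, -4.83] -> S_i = Random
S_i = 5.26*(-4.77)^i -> [5.26, -25.09, 119.68, -570.87, 2723.07]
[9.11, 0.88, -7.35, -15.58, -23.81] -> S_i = 9.11 + -8.23*i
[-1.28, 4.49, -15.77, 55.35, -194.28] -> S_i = -1.28*(-3.51)^i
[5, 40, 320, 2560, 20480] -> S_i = 5*8^i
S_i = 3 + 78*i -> [3, 81, 159, 237, 315]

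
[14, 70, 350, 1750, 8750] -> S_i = 14*5^i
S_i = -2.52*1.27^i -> [-2.52, -3.2, -4.06, -5.16, -6.56]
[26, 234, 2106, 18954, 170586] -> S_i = 26*9^i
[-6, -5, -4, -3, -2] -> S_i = -6 + 1*i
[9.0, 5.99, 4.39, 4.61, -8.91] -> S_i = Random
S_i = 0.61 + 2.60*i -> [0.61, 3.21, 5.81, 8.41, 11.01]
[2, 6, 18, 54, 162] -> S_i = 2*3^i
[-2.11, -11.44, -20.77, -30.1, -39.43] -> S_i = -2.11 + -9.33*i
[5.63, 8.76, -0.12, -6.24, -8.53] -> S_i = Random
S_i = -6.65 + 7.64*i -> [-6.65, 0.99, 8.63, 16.27, 23.91]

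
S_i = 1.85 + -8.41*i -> [1.85, -6.56, -14.97, -23.38, -31.79]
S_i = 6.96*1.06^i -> [6.96, 7.38, 7.82, 8.29, 8.79]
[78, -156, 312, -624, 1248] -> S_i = 78*-2^i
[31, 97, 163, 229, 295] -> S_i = 31 + 66*i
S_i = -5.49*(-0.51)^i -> [-5.49, 2.8, -1.43, 0.73, -0.37]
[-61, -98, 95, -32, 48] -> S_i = Random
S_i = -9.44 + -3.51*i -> [-9.44, -12.95, -16.46, -19.97, -23.48]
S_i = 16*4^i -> [16, 64, 256, 1024, 4096]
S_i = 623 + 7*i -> [623, 630, 637, 644, 651]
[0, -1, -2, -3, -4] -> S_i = 0 + -1*i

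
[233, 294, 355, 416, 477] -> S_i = 233 + 61*i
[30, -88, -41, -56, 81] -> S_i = Random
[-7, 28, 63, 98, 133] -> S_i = -7 + 35*i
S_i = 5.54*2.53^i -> [5.54, 14.02, 35.46, 89.72, 226.98]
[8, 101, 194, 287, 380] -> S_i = 8 + 93*i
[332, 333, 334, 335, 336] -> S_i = 332 + 1*i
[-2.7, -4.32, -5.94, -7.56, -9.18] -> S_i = -2.70 + -1.62*i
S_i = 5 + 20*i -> [5, 25, 45, 65, 85]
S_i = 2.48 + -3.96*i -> [2.48, -1.48, -5.44, -9.4, -13.36]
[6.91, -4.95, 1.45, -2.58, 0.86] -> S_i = Random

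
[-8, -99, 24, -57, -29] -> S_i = Random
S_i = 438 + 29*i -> [438, 467, 496, 525, 554]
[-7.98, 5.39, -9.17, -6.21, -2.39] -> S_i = Random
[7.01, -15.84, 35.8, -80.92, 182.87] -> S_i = 7.01*(-2.26)^i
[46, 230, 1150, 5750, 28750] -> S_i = 46*5^i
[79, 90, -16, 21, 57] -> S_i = Random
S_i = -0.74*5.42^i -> [-0.74, -4.01, -21.74, -117.82, -638.6]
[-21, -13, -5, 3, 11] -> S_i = -21 + 8*i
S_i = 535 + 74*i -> [535, 609, 683, 757, 831]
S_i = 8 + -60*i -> [8, -52, -112, -172, -232]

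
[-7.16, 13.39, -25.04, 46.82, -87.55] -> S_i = -7.16*(-1.87)^i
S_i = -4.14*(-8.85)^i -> [-4.14, 36.64, -324.26, 2869.66, -25396.47]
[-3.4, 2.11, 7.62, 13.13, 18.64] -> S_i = -3.40 + 5.51*i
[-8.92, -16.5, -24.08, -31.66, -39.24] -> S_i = -8.92 + -7.58*i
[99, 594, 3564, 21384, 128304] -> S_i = 99*6^i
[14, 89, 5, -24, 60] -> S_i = Random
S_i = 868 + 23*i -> [868, 891, 914, 937, 960]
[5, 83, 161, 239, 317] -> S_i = 5 + 78*i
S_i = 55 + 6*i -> [55, 61, 67, 73, 79]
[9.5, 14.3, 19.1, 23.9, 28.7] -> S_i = 9.50 + 4.80*i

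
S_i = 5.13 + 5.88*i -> [5.13, 11.01, 16.89, 22.77, 28.65]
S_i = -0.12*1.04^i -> [-0.12, -0.12, -0.13, -0.13, -0.14]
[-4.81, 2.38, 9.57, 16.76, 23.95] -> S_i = -4.81 + 7.19*i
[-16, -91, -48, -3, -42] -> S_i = Random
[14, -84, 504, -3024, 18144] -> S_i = 14*-6^i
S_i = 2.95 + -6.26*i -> [2.95, -3.31, -9.57, -15.83, -22.09]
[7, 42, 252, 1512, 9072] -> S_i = 7*6^i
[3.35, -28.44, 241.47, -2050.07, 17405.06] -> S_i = 3.35*(-8.49)^i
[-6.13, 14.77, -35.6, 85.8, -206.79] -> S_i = -6.13*(-2.41)^i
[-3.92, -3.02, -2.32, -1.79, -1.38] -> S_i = -3.92*0.77^i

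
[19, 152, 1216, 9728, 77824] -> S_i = 19*8^i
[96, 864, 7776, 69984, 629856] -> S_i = 96*9^i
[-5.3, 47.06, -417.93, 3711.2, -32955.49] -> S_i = -5.30*(-8.88)^i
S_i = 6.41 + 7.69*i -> [6.41, 14.1, 21.79, 29.48, 37.17]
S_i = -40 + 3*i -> [-40, -37, -34, -31, -28]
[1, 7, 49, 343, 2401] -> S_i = 1*7^i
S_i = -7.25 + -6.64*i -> [-7.25, -13.89, -20.53, -27.17, -33.81]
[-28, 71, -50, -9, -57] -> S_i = Random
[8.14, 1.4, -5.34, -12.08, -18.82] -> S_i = 8.14 + -6.74*i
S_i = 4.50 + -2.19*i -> [4.5, 2.31, 0.12, -2.07, -4.26]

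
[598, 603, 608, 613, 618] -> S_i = 598 + 5*i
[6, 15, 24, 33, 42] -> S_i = 6 + 9*i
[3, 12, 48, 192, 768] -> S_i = 3*4^i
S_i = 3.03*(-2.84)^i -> [3.03, -8.61, 24.44, -69.41, 197.11]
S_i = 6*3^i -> [6, 18, 54, 162, 486]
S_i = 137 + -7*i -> [137, 130, 123, 116, 109]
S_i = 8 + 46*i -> [8, 54, 100, 146, 192]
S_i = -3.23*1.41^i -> [-3.23, -4.55, -6.42, -9.05, -12.77]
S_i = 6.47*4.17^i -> [6.47, 26.98, 112.51, 469.15, 1956.36]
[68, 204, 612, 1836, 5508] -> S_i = 68*3^i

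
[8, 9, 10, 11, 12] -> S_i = 8 + 1*i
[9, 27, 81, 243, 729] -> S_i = 9*3^i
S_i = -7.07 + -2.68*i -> [-7.07, -9.75, -12.43, -15.11, -17.79]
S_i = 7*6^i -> [7, 42, 252, 1512, 9072]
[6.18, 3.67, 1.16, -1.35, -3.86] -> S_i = 6.18 + -2.51*i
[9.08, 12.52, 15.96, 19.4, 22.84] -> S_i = 9.08 + 3.44*i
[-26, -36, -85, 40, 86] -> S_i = Random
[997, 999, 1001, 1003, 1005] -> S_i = 997 + 2*i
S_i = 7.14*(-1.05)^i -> [7.14, -7.5, 7.87, -8.27, 8.68]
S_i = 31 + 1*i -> [31, 32, 33, 34, 35]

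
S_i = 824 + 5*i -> [824, 829, 834, 839, 844]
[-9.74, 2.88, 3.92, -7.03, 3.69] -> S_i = Random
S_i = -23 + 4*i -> [-23, -19, -15, -11, -7]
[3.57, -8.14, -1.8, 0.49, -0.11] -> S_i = Random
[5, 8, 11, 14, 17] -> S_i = 5 + 3*i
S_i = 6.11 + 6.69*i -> [6.11, 12.8, 19.49, 26.18, 32.87]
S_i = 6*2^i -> [6, 12, 24, 48, 96]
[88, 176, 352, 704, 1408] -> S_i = 88*2^i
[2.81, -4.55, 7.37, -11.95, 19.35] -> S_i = 2.81*(-1.62)^i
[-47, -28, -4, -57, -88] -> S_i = Random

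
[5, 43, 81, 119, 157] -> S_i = 5 + 38*i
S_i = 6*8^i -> [6, 48, 384, 3072, 24576]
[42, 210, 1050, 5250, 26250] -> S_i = 42*5^i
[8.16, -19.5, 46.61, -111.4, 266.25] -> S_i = 8.16*(-2.39)^i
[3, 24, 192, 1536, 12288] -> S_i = 3*8^i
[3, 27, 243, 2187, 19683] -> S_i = 3*9^i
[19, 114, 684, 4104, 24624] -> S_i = 19*6^i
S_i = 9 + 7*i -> [9, 16, 23, 30, 37]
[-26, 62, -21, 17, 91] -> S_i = Random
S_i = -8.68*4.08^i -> [-8.68, -35.41, -144.49, -589.52, -2405.25]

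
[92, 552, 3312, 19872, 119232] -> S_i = 92*6^i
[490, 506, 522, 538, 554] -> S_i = 490 + 16*i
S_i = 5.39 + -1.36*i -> [5.39, 4.03, 2.67, 1.31, -0.05]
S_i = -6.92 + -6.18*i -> [-6.92, -13.1, -19.28, -25.46, -31.64]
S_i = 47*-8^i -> [47, -376, 3008, -24064, 192512]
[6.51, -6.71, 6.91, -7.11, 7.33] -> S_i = 6.51*(-1.03)^i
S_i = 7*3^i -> [7, 21, 63, 189, 567]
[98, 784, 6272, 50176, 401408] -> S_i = 98*8^i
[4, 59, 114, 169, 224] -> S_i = 4 + 55*i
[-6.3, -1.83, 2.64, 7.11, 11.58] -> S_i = -6.30 + 4.47*i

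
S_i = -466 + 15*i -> [-466, -451, -436, -421, -406]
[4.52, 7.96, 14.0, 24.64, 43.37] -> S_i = 4.52*1.76^i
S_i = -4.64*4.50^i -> [-4.64, -20.88, -93.96, -422.82, -1902.69]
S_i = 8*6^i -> [8, 48, 288, 1728, 10368]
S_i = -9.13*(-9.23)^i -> [-9.13, 84.27, -777.81, 7179.2, -66263.99]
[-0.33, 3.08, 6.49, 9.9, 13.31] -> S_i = -0.33 + 3.41*i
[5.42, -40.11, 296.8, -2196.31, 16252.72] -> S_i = 5.42*(-7.40)^i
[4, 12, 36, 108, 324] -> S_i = 4*3^i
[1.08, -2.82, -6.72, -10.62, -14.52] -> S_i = 1.08 + -3.90*i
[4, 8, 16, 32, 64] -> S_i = 4*2^i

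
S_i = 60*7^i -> [60, 420, 2940, 20580, 144060]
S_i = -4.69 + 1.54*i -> [-4.69, -3.15, -1.61, -0.07, 1.47]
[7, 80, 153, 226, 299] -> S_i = 7 + 73*i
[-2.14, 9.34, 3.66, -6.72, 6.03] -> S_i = Random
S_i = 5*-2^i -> [5, -10, 20, -40, 80]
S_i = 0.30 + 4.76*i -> [0.3, 5.06, 9.82, 14.58, 19.34]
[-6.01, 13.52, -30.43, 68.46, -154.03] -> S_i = -6.01*(-2.25)^i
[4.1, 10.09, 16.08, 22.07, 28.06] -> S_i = 4.10 + 5.99*i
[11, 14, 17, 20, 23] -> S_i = 11 + 3*i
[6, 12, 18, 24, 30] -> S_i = 6 + 6*i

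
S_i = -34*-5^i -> [-34, 170, -850, 4250, -21250]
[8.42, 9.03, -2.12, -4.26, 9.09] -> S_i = Random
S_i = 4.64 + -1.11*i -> [4.64, 3.53, 2.42, 1.31, 0.2]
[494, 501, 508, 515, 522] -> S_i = 494 + 7*i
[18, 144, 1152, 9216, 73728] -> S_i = 18*8^i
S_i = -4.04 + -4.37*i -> [-4.04, -8.41, -12.78, -17.15, -21.52]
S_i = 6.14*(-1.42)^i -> [6.14, -8.72, 12.38, -17.58, 24.96]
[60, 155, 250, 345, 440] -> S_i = 60 + 95*i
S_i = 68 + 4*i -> [68, 72, 76, 80, 84]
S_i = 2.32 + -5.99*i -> [2.32, -3.67, -9.66, -15.65, -21.64]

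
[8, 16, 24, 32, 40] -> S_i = 8 + 8*i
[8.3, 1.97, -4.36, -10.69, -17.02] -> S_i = 8.30 + -6.33*i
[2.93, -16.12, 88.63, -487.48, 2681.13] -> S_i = 2.93*(-5.50)^i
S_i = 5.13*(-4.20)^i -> [5.13, -21.55, 90.49, -380.07, 1596.3]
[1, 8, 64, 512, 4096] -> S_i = 1*8^i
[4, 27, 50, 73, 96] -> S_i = 4 + 23*i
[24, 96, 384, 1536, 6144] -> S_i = 24*4^i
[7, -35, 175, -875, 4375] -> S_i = 7*-5^i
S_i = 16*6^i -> [16, 96, 576, 3456, 20736]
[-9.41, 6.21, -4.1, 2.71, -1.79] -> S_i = -9.41*(-0.66)^i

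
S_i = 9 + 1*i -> [9, 10, 11, 12, 13]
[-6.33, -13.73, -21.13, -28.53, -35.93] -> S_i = -6.33 + -7.40*i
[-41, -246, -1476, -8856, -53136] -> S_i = -41*6^i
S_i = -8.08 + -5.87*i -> [-8.08, -13.95, -19.82, -25.69, -31.56]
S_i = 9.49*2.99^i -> [9.49, 28.38, 84.84, 253.68, 758.49]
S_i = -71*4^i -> [-71, -284, -1136, -4544, -18176]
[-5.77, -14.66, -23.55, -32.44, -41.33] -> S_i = -5.77 + -8.89*i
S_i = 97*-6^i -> [97, -582, 3492, -20952, 125712]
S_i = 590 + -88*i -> [590, 502, 414, 326, 238]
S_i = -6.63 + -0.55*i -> [-6.63, -7.18, -7.73, -8.28, -8.83]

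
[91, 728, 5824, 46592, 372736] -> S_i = 91*8^i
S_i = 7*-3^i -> [7, -21, 63, -189, 567]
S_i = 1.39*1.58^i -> [1.39, 2.2, 3.47, 5.48, 8.66]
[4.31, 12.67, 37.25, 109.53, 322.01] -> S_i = 4.31*2.94^i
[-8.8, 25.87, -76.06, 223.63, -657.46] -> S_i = -8.80*(-2.94)^i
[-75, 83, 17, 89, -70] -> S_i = Random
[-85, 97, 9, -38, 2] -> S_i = Random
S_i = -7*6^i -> [-7, -42, -252, -1512, -9072]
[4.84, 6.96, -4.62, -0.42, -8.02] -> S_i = Random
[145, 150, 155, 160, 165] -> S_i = 145 + 5*i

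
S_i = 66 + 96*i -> [66, 162, 258, 354, 450]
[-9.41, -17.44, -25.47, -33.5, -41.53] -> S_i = -9.41 + -8.03*i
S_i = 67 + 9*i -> [67, 76, 85, 94, 103]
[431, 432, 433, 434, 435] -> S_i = 431 + 1*i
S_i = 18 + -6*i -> [18, 12, 6, 0, -6]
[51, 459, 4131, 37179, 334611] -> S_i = 51*9^i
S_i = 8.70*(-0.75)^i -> [8.7, -6.52, 4.89, -3.67, 2.75]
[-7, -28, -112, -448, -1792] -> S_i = -7*4^i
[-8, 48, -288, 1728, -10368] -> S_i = -8*-6^i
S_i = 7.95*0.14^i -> [7.95, 1.11, 0.16, 0.02, 0.0]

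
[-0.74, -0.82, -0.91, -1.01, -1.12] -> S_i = -0.74*1.11^i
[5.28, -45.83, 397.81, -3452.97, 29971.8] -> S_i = 5.28*(-8.68)^i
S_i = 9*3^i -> [9, 27, 81, 243, 729]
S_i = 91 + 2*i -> [91, 93, 95, 97, 99]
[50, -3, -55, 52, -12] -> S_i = Random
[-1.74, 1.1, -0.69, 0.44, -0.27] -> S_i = -1.74*(-0.63)^i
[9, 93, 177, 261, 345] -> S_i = 9 + 84*i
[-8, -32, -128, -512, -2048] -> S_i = -8*4^i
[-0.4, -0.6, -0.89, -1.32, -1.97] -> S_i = -0.40*1.49^i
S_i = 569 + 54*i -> [569, 623, 677, 731, 785]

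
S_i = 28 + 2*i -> [28, 30, 32, 34, 36]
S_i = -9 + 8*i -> [-9, -1, 7, 15, 23]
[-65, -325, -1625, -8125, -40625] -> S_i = -65*5^i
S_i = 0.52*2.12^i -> [0.52, 1.1, 2.34, 4.95, 10.5]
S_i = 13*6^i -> [13, 78, 468, 2808, 16848]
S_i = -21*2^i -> [-21, -42, -84, -168, -336]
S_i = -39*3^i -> [-39, -117, -351, -1053, -3159]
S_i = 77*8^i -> [77, 616, 4928, 39424, 315392]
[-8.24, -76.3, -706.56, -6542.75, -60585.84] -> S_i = -8.24*9.26^i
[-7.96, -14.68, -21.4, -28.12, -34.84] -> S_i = -7.96 + -6.72*i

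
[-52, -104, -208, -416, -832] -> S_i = -52*2^i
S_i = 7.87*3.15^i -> [7.87, 24.79, 78.09, 245.98, 774.85]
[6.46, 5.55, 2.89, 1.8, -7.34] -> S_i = Random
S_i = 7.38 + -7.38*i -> [7.38, 0.0, -7.38, -14.76, -22.14]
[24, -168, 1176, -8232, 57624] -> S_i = 24*-7^i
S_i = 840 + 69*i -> [840, 909, 978, 1047, 1116]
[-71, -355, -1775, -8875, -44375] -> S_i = -71*5^i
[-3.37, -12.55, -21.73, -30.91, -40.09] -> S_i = -3.37 + -9.18*i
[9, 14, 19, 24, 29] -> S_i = 9 + 5*i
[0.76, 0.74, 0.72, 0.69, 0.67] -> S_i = 0.76*0.97^i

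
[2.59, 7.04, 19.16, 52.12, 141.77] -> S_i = 2.59*2.72^i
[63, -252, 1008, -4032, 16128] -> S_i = 63*-4^i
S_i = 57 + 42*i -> [57, 99, 141, 183, 225]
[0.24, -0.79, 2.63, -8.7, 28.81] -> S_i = 0.24*(-3.31)^i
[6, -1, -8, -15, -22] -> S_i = 6 + -7*i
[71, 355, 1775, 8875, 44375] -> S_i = 71*5^i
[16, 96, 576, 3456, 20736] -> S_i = 16*6^i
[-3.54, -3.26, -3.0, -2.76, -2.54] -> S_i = -3.54*0.92^i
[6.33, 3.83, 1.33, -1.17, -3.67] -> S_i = 6.33 + -2.50*i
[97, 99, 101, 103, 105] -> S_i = 97 + 2*i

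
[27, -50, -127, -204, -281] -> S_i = 27 + -77*i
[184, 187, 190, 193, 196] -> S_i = 184 + 3*i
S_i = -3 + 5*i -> [-3, 2, 7, 12, 17]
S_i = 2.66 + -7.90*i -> [2.66, -5.24, -13.14, -21.04, -28.94]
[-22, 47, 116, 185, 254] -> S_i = -22 + 69*i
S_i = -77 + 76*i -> [-77, -1, 75, 151, 227]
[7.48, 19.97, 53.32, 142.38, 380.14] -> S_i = 7.48*2.67^i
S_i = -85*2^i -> [-85, -170, -340, -680, -1360]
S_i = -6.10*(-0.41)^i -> [-6.1, 2.5, -1.03, 0.42, -0.17]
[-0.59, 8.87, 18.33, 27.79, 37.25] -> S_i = -0.59 + 9.46*i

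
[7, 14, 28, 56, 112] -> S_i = 7*2^i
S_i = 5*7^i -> [5, 35, 245, 1715, 12005]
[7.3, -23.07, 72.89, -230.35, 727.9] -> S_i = 7.30*(-3.16)^i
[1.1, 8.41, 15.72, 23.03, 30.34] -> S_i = 1.10 + 7.31*i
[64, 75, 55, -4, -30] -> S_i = Random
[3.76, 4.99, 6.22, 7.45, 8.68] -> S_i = 3.76 + 1.23*i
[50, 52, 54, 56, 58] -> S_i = 50 + 2*i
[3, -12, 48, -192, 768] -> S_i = 3*-4^i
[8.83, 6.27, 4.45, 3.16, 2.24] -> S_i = 8.83*0.71^i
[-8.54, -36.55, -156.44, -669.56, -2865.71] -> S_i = -8.54*4.28^i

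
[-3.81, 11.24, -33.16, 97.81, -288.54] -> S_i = -3.81*(-2.95)^i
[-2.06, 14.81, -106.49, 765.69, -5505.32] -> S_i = -2.06*(-7.19)^i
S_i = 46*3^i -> [46, 138, 414, 1242, 3726]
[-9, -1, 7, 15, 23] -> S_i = -9 + 8*i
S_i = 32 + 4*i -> [32, 36, 40, 44, 48]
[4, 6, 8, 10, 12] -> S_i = 4 + 2*i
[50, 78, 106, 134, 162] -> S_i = 50 + 28*i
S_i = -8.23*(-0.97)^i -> [-8.23, 7.98, -7.74, 7.51, -7.29]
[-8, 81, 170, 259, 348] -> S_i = -8 + 89*i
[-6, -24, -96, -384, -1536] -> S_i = -6*4^i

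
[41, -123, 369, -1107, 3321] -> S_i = 41*-3^i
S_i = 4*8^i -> [4, 32, 256, 2048, 16384]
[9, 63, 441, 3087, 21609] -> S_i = 9*7^i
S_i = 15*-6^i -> [15, -90, 540, -3240, 19440]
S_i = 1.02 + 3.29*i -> [1.02, 4.31, 7.6, 10.89, 14.18]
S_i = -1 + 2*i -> [-1, 1, 3, 5, 7]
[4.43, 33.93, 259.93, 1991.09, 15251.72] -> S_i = 4.43*7.66^i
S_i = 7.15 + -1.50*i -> [7.15, 5.65, 4.15, 2.65, 1.15]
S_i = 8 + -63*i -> [8, -55, -118, -181, -244]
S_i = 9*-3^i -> [9, -27, 81, -243, 729]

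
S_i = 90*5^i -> [90, 450, 2250, 11250, 56250]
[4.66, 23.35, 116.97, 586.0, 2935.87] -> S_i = 4.66*5.01^i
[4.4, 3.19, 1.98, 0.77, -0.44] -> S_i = 4.40 + -1.21*i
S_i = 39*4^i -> [39, 156, 624, 2496, 9984]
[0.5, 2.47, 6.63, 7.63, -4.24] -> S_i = Random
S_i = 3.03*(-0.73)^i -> [3.03, -2.21, 1.61, -1.18, 0.86]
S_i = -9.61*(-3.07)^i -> [-9.61, 29.5, -90.57, 278.06, -853.64]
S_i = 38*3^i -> [38, 114, 342, 1026, 3078]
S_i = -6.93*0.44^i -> [-6.93, -3.05, -1.34, -0.59, -0.26]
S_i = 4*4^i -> [4, 16, 64, 256, 1024]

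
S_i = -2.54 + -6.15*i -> [-2.54, -8.69, -14.84, -20.99, -27.14]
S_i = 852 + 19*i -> [852, 871, 890, 909, 928]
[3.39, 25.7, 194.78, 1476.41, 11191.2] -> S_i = 3.39*7.58^i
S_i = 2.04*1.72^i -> [2.04, 3.51, 6.04, 10.38, 17.85]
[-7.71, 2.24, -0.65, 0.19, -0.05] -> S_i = -7.71*(-0.29)^i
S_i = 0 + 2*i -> [0, 2, 4, 6, 8]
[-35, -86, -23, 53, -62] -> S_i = Random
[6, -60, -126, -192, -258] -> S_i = 6 + -66*i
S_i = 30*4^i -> [30, 120, 480, 1920, 7680]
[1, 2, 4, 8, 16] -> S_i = 1*2^i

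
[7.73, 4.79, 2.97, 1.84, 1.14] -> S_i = 7.73*0.62^i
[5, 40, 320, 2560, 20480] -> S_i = 5*8^i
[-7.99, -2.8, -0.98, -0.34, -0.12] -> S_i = -7.99*0.35^i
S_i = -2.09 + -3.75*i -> [-2.09, -5.84, -9.59, -13.34, -17.09]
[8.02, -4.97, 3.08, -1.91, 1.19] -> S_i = 8.02*(-0.62)^i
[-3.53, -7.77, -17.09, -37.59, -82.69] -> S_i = -3.53*2.20^i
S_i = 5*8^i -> [5, 40, 320, 2560, 20480]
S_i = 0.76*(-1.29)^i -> [0.76, -0.98, 1.26, -1.63, 2.1]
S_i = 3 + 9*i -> [3, 12, 21, 30, 39]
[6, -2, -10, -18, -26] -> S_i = 6 + -8*i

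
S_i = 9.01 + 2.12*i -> [9.01, 11.13, 13.25, 15.37, 17.49]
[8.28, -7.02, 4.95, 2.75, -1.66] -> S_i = Random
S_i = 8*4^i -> [8, 32, 128, 512, 2048]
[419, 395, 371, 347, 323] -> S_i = 419 + -24*i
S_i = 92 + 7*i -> [92, 99, 106, 113, 120]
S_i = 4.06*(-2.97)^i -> [4.06, -12.06, 35.81, -106.36, 315.9]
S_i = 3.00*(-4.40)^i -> [3.0, -13.2, 58.08, -255.55, 1124.43]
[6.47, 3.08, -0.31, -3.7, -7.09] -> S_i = 6.47 + -3.39*i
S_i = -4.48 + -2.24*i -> [-4.48, -6.72, -8.96, -11.2, -13.44]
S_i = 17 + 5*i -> [17, 22, 27, 32, 37]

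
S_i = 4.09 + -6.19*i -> [4.09, -2.1, -8.29, -14.48, -20.67]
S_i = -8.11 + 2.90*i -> [-8.11, -5.21, -2.31, 0.59, 3.49]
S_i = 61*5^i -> [61, 305, 1525, 7625, 38125]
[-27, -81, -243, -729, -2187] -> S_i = -27*3^i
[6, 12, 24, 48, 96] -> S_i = 6*2^i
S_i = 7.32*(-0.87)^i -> [7.32, -6.37, 5.54, -4.82, 4.19]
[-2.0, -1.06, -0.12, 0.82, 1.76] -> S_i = -2.00 + 0.94*i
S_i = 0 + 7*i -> [0, 7, 14, 21, 28]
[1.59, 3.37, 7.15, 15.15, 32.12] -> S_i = 1.59*2.12^i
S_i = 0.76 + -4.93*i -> [0.76, -4.17, -9.1, -14.03, -18.96]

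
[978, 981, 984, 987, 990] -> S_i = 978 + 3*i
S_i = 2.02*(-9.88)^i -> [2.02, -19.96, 197.18, -1948.15, 19247.71]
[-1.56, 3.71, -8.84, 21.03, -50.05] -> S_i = -1.56*(-2.38)^i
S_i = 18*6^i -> [18, 108, 648, 3888, 23328]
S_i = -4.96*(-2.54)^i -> [-4.96, 12.6, -32.0, 81.28, -206.45]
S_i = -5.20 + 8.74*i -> [-5.2, 3.54, 12.28, 21.02, 29.76]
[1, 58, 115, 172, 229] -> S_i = 1 + 57*i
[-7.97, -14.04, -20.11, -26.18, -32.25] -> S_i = -7.97 + -6.07*i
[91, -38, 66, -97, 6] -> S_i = Random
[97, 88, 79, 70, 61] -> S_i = 97 + -9*i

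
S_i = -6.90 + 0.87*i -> [-6.9, -6.03, -5.16, -4.29, -3.42]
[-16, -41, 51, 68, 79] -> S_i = Random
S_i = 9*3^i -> [9, 27, 81, 243, 729]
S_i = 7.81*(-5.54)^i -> [7.81, -43.27, 239.7, -1327.95, 7356.82]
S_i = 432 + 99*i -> [432, 531, 630, 729, 828]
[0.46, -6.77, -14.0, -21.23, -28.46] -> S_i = 0.46 + -7.23*i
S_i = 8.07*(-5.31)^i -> [8.07, -42.85, 227.54, -1208.25, 6415.81]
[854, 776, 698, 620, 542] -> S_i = 854 + -78*i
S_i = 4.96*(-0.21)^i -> [4.96, -1.04, 0.22, -0.05, 0.01]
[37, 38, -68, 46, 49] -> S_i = Random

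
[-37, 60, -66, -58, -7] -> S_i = Random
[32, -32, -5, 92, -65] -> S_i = Random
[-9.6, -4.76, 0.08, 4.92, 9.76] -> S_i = -9.60 + 4.84*i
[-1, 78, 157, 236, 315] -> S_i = -1 + 79*i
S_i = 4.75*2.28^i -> [4.75, 10.83, 24.69, 56.3, 128.36]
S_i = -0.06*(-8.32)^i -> [-0.06, 0.5, -4.15, 34.56, -287.5]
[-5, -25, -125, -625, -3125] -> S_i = -5*5^i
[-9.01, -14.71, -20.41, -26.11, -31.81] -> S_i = -9.01 + -5.70*i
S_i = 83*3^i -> [83, 249, 747, 2241, 6723]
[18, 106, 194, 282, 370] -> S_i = 18 + 88*i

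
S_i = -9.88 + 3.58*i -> [-9.88, -6.3, -2.72, 0.86, 4.44]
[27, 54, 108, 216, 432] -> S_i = 27*2^i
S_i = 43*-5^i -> [43, -215, 1075, -5375, 26875]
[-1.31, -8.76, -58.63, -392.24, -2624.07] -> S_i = -1.31*6.69^i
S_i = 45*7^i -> [45, 315, 2205, 15435, 108045]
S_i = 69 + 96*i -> [69, 165, 261, 357, 453]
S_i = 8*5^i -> [8, 40, 200, 1000, 5000]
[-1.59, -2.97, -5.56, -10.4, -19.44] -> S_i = -1.59*1.87^i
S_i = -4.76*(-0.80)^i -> [-4.76, 3.81, -3.05, 2.44, -1.95]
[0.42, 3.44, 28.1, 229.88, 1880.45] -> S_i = 0.42*8.18^i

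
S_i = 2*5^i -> [2, 10, 50, 250, 1250]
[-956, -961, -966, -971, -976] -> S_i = -956 + -5*i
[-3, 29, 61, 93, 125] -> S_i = -3 + 32*i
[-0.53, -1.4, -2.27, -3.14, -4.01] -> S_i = -0.53 + -0.87*i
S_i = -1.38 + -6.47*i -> [-1.38, -7.85, -14.32, -20.79, -27.26]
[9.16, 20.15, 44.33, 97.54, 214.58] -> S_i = 9.16*2.20^i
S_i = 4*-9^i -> [4, -36, 324, -2916, 26244]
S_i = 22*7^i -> [22, 154, 1078, 7546, 52822]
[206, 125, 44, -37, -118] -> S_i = 206 + -81*i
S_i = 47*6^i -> [47, 282, 1692, 10152, 60912]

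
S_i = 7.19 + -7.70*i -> [7.19, -0.51, -8.21, -15.91, -23.61]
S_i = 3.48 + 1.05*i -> [3.48, 4.53, 5.58, 6.63, 7.68]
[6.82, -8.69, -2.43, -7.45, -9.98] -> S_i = Random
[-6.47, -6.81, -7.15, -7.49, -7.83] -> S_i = -6.47 + -0.34*i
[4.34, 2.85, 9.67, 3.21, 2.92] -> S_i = Random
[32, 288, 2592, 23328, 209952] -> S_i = 32*9^i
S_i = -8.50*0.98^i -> [-8.5, -8.33, -8.16, -8.0, -7.84]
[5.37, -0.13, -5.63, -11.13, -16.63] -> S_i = 5.37 + -5.50*i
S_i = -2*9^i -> [-2, -18, -162, -1458, -13122]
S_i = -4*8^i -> [-4, -32, -256, -2048, -16384]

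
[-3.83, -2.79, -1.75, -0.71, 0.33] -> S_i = -3.83 + 1.04*i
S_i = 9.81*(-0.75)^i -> [9.81, -7.36, 5.52, -4.14, 3.1]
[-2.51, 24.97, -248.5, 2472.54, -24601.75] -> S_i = -2.51*(-9.95)^i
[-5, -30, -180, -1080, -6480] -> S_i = -5*6^i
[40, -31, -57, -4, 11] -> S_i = Random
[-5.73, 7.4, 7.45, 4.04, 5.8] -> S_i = Random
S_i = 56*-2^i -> [56, -112, 224, -448, 896]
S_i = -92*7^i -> [-92, -644, -4508, -31556, -220892]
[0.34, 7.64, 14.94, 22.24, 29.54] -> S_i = 0.34 + 7.30*i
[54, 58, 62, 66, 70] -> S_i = 54 + 4*i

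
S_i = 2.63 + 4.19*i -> [2.63, 6.82, 11.01, 15.2, 19.39]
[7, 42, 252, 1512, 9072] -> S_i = 7*6^i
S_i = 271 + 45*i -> [271, 316, 361, 406, 451]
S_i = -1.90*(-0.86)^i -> [-1.9, 1.63, -1.41, 1.21, -1.04]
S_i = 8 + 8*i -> [8, 16, 24, 32, 40]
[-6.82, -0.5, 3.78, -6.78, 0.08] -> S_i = Random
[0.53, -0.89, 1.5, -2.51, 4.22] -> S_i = 0.53*(-1.68)^i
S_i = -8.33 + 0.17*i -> [-8.33, -8.16, -7.99, -7.82, -7.65]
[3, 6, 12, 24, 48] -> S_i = 3*2^i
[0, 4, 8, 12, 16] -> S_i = 0 + 4*i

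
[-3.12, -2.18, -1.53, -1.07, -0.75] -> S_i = -3.12*0.70^i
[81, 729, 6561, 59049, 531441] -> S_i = 81*9^i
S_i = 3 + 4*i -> [3, 7, 11, 15, 19]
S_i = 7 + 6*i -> [7, 13, 19, 25, 31]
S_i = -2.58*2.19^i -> [-2.58, -5.65, -12.37, -27.1, -59.35]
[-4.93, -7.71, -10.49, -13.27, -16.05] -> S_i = -4.93 + -2.78*i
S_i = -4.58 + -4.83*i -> [-4.58, -9.41, -14.24, -19.07, -23.9]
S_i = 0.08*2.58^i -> [0.08, 0.21, 0.53, 1.37, 3.54]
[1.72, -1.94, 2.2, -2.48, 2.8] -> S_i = 1.72*(-1.13)^i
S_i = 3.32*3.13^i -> [3.32, 10.39, 32.53, 101.81, 318.65]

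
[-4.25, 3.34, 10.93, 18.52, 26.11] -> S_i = -4.25 + 7.59*i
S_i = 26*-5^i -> [26, -130, 650, -3250, 16250]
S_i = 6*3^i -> [6, 18, 54, 162, 486]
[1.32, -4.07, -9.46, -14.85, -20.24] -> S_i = 1.32 + -5.39*i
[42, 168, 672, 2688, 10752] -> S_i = 42*4^i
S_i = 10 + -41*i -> [10, -31, -72, -113, -154]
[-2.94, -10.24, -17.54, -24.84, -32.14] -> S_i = -2.94 + -7.30*i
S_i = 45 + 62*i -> [45, 107, 169, 231, 293]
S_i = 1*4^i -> [1, 4, 16, 64, 256]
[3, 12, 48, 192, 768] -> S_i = 3*4^i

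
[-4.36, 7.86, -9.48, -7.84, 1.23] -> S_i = Random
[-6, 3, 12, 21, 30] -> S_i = -6 + 9*i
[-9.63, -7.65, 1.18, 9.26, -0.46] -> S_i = Random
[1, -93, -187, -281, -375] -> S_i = 1 + -94*i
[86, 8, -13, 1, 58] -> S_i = Random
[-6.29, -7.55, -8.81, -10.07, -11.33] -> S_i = -6.29 + -1.26*i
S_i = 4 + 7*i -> [4, 11, 18, 25, 32]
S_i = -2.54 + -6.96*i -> [-2.54, -9.5, -16.46, -23.42, -30.38]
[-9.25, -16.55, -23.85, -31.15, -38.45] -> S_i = -9.25 + -7.30*i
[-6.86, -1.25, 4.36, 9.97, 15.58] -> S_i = -6.86 + 5.61*i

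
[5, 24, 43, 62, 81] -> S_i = 5 + 19*i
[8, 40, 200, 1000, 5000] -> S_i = 8*5^i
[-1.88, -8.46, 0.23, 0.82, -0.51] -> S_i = Random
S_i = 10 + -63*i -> [10, -53, -116, -179, -242]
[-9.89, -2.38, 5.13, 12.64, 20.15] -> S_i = -9.89 + 7.51*i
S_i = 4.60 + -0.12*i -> [4.6, 4.48, 4.36, 4.24, 4.12]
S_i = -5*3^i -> [-5, -15, -45, -135, -405]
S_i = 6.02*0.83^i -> [6.02, 5.0, 4.15, 3.44, 2.86]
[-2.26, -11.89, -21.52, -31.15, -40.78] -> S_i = -2.26 + -9.63*i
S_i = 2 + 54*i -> [2, 56, 110, 164, 218]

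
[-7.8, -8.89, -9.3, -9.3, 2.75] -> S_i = Random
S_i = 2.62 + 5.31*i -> [2.62, 7.93, 13.24, 18.55, 23.86]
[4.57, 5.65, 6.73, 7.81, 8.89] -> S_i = 4.57 + 1.08*i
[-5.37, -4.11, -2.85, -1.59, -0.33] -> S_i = -5.37 + 1.26*i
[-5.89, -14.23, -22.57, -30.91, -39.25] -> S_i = -5.89 + -8.34*i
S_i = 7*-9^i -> [7, -63, 567, -5103, 45927]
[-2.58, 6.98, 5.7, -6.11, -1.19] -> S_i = Random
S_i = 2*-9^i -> [2, -18, 162, -1458, 13122]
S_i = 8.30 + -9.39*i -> [8.3, -1.09, -10.48, -19.87, -29.26]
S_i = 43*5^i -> [43, 215, 1075, 5375, 26875]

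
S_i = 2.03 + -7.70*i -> [2.03, -5.67, -13.37, -21.07, -28.77]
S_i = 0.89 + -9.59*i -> [0.89, -8.7, -18.29, -27.88, -37.47]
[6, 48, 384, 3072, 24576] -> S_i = 6*8^i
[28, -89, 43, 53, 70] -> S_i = Random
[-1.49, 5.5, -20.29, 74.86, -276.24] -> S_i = -1.49*(-3.69)^i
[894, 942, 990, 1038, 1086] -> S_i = 894 + 48*i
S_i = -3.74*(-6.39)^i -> [-3.74, 23.9, -152.71, 975.83, -6235.55]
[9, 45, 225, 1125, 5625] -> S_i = 9*5^i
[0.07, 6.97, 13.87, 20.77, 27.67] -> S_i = 0.07 + 6.90*i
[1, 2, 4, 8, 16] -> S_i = 1*2^i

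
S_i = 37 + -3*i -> [37, 34, 31, 28, 25]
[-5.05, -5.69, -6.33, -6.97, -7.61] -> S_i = -5.05 + -0.64*i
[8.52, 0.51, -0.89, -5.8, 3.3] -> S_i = Random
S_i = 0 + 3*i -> [0, 3, 6, 9, 12]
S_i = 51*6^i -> [51, 306, 1836, 11016, 66096]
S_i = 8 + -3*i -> [8, 5, 2, -1, -4]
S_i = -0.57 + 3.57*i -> [-0.57, 3.0, 6.57, 10.14, 13.71]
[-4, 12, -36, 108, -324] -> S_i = -4*-3^i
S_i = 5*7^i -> [5, 35, 245, 1715, 12005]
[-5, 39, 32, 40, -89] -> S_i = Random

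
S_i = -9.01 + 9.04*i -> [-9.01, 0.03, 9.07, 18.11, 27.15]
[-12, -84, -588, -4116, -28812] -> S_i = -12*7^i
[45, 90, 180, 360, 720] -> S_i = 45*2^i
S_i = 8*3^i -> [8, 24, 72, 216, 648]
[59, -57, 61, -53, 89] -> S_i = Random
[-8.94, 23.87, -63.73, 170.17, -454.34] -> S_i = -8.94*(-2.67)^i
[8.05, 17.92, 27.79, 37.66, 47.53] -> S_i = 8.05 + 9.87*i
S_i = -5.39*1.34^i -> [-5.39, -7.22, -9.68, -12.97, -17.38]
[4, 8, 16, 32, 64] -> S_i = 4*2^i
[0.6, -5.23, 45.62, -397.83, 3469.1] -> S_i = 0.60*(-8.72)^i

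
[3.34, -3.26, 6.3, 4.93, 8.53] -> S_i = Random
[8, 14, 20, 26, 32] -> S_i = 8 + 6*i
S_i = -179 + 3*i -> [-179, -176, -173, -170, -167]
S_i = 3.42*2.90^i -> [3.42, 9.92, 28.76, 83.41, 241.89]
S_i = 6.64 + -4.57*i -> [6.64, 2.07, -2.5, -7.07, -11.64]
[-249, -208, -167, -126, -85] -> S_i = -249 + 41*i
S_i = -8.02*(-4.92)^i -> [-8.02, 39.46, -194.14, 955.15, -4699.32]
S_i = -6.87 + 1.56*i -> [-6.87, -5.31, -3.75, -2.19, -0.63]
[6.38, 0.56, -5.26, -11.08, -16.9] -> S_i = 6.38 + -5.82*i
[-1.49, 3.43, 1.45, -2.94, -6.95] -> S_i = Random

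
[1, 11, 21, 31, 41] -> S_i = 1 + 10*i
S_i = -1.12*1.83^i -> [-1.12, -2.05, -3.75, -6.86, -12.56]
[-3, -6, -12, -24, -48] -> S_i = -3*2^i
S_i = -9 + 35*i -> [-9, 26, 61, 96, 131]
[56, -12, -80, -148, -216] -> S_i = 56 + -68*i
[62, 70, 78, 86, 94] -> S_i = 62 + 8*i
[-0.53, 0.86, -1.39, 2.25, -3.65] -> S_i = -0.53*(-1.62)^i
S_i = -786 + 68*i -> [-786, -718, -650, -582, -514]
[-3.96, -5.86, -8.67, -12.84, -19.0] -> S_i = -3.96*1.48^i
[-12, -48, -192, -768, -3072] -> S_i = -12*4^i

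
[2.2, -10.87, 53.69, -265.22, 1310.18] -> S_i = 2.20*(-4.94)^i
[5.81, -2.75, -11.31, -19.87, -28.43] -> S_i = 5.81 + -8.56*i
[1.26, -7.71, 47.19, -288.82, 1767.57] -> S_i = 1.26*(-6.12)^i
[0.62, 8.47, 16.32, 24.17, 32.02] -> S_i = 0.62 + 7.85*i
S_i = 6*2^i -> [6, 12, 24, 48, 96]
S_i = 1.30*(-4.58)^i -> [1.3, -5.95, 27.27, -124.89, 572.01]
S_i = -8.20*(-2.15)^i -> [-8.2, 17.63, -37.9, 81.49, -175.21]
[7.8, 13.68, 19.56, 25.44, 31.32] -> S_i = 7.80 + 5.88*i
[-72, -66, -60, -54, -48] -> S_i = -72 + 6*i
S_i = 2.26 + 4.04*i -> [2.26, 6.3, 10.34, 14.38, 18.42]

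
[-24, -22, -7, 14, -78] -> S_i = Random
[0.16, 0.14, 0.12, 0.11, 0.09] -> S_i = 0.16*0.87^i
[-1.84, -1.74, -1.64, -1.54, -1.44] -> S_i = -1.84 + 0.10*i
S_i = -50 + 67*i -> [-50, 17, 84, 151, 218]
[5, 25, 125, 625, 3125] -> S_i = 5*5^i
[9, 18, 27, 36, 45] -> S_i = 9 + 9*i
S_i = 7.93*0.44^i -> [7.93, 3.49, 1.54, 0.68, 0.3]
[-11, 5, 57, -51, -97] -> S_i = Random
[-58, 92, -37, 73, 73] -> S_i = Random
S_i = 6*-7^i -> [6, -42, 294, -2058, 14406]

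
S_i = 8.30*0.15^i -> [8.3, 1.25, 0.19, 0.03, 0.0]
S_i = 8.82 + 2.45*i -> [8.82, 11.27, 13.72, 16.17, 18.62]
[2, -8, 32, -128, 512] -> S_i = 2*-4^i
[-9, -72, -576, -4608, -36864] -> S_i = -9*8^i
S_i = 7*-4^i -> [7, -28, 112, -448, 1792]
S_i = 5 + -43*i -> [5, -38, -81, -124, -167]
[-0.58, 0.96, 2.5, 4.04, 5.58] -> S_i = -0.58 + 1.54*i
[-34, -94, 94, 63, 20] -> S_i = Random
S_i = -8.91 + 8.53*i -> [-8.91, -0.38, 8.15, 16.68, 25.21]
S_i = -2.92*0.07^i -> [-2.92, -0.2, -0.01, -0.0, -0.0]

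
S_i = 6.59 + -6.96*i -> [6.59, -0.37, -7.33, -14.29, -21.25]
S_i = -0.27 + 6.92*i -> [-0.27, 6.65, 13.57, 20.49, 27.41]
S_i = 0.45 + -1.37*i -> [0.45, -0.92, -2.29, -3.66, -5.03]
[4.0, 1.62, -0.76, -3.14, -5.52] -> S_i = 4.00 + -2.38*i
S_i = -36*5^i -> [-36, -180, -900, -4500, -22500]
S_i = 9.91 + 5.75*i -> [9.91, 15.66, 21.41, 27.16, 32.91]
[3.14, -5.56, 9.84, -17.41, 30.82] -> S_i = 3.14*(-1.77)^i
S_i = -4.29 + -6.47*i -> [-4.29, -10.76, -17.23, -23.7, -30.17]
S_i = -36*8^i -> [-36, -288, -2304, -18432, -147456]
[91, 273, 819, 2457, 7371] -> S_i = 91*3^i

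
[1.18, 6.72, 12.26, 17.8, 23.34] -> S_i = 1.18 + 5.54*i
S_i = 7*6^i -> [7, 42, 252, 1512, 9072]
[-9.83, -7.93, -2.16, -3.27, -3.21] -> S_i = Random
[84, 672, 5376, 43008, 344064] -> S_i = 84*8^i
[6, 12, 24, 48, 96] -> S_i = 6*2^i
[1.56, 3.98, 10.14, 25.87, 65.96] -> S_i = 1.56*2.55^i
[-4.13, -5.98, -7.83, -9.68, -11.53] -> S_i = -4.13 + -1.85*i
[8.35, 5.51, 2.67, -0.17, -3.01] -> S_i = 8.35 + -2.84*i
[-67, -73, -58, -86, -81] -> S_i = Random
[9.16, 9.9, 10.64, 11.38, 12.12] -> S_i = 9.16 + 0.74*i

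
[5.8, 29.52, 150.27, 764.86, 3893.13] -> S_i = 5.80*5.09^i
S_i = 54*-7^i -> [54, -378, 2646, -18522, 129654]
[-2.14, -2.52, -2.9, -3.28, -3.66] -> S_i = -2.14 + -0.38*i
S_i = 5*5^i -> [5, 25, 125, 625, 3125]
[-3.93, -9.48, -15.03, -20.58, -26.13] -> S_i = -3.93 + -5.55*i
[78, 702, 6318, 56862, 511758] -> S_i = 78*9^i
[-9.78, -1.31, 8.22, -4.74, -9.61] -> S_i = Random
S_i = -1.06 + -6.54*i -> [-1.06, -7.6, -14.14, -20.68, -27.22]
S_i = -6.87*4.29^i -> [-6.87, -29.47, -126.44, -542.41, -2326.94]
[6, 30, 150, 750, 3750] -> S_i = 6*5^i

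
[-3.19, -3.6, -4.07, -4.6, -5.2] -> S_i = -3.19*1.13^i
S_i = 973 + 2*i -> [973, 975, 977, 979, 981]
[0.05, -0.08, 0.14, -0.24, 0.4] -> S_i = 0.05*(-1.68)^i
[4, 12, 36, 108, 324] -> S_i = 4*3^i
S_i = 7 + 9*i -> [7, 16, 25, 34, 43]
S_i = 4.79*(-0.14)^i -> [4.79, -0.67, 0.09, -0.01, 0.0]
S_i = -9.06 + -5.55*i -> [-9.06, -14.61, -20.16, -25.71, -31.26]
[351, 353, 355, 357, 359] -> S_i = 351 + 2*i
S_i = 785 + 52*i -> [785, 837, 889, 941, 993]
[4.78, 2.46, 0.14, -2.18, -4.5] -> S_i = 4.78 + -2.32*i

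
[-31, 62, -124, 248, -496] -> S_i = -31*-2^i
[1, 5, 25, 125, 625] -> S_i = 1*5^i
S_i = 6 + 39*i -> [6, 45, 84, 123, 162]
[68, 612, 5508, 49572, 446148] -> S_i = 68*9^i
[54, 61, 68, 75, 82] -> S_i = 54 + 7*i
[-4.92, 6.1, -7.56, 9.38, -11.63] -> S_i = -4.92*(-1.24)^i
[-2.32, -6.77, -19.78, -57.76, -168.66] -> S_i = -2.32*2.92^i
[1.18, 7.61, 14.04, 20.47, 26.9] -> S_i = 1.18 + 6.43*i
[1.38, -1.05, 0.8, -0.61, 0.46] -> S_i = 1.38*(-0.76)^i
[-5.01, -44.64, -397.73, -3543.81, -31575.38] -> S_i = -5.01*8.91^i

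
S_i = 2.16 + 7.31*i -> [2.16, 9.47, 16.78, 24.09, 31.4]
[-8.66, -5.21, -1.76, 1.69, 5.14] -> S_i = -8.66 + 3.45*i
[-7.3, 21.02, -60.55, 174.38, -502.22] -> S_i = -7.30*(-2.88)^i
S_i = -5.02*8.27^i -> [-5.02, -41.52, -343.33, -2839.36, -23481.5]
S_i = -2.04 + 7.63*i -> [-2.04, 5.59, 13.22, 20.85, 28.48]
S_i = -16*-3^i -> [-16, 48, -144, 432, -1296]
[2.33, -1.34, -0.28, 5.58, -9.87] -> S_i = Random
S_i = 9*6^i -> [9, 54, 324, 1944, 11664]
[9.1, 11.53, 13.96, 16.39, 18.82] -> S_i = 9.10 + 2.43*i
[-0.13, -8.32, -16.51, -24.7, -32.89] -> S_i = -0.13 + -8.19*i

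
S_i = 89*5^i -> [89, 445, 2225, 11125, 55625]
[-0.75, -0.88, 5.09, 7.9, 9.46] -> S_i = Random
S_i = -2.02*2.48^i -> [-2.02, -5.01, -12.42, -30.81, -76.41]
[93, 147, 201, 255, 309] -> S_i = 93 + 54*i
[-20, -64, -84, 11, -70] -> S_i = Random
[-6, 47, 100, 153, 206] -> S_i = -6 + 53*i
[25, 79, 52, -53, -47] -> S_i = Random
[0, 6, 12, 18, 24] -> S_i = 0 + 6*i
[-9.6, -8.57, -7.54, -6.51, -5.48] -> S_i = -9.60 + 1.03*i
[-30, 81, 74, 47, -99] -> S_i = Random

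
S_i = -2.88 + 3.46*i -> [-2.88, 0.58, 4.04, 7.5, 10.96]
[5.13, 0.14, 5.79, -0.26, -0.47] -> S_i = Random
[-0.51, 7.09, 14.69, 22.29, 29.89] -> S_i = -0.51 + 7.60*i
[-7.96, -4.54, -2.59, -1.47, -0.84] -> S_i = -7.96*0.57^i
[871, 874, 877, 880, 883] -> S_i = 871 + 3*i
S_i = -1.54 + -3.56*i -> [-1.54, -5.1, -8.66, -12.22, -15.78]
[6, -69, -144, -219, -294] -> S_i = 6 + -75*i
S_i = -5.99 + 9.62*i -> [-5.99, 3.63, 13.25, 22.87, 32.49]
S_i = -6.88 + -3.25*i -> [-6.88, -10.13, -13.38, -16.63, -19.88]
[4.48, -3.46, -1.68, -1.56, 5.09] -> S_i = Random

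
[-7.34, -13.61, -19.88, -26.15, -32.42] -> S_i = -7.34 + -6.27*i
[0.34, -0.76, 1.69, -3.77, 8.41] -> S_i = 0.34*(-2.23)^i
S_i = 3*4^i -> [3, 12, 48, 192, 768]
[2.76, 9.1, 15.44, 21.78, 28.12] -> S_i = 2.76 + 6.34*i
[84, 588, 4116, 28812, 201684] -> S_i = 84*7^i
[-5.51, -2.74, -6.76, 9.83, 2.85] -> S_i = Random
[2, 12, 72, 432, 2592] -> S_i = 2*6^i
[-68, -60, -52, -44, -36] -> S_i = -68 + 8*i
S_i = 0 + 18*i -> [0, 18, 36, 54, 72]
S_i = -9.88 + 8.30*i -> [-9.88, -1.58, 6.72, 15.02, 23.32]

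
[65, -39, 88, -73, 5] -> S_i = Random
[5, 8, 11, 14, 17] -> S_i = 5 + 3*i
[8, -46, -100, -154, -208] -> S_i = 8 + -54*i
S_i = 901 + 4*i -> [901, 905, 909, 913, 917]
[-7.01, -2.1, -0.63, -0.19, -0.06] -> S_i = -7.01*0.30^i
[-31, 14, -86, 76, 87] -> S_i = Random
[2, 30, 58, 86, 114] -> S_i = 2 + 28*i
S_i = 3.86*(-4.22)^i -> [3.86, -16.29, 68.74, -290.08, 1224.16]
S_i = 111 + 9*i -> [111, 120, 129, 138, 147]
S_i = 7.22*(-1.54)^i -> [7.22, -11.12, 17.12, -26.37, 40.61]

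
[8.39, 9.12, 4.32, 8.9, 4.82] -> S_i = Random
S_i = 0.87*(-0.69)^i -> [0.87, -0.6, 0.41, -0.29, 0.2]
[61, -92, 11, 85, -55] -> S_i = Random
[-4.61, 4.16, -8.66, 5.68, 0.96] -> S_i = Random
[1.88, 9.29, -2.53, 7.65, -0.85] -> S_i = Random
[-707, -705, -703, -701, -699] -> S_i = -707 + 2*i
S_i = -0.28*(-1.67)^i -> [-0.28, 0.47, -0.78, 1.3, -2.18]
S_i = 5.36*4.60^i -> [5.36, 24.66, 113.42, 521.72, 2399.92]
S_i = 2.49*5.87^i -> [2.49, 14.62, 85.8, 503.63, 2956.32]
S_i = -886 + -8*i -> [-886, -894, -902, -910, -918]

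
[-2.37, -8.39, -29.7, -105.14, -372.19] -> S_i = -2.37*3.54^i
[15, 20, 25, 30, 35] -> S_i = 15 + 5*i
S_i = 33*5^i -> [33, 165, 825, 4125, 20625]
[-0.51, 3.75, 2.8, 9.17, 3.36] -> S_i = Random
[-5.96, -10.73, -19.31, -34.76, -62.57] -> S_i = -5.96*1.80^i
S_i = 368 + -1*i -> [368, 367, 366, 365, 364]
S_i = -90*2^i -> [-90, -180, -360, -720, -1440]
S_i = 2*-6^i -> [2, -12, 72, -432, 2592]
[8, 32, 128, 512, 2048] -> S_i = 8*4^i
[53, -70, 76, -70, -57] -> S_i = Random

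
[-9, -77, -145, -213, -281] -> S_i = -9 + -68*i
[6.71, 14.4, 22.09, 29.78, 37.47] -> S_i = 6.71 + 7.69*i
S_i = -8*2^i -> [-8, -16, -32, -64, -128]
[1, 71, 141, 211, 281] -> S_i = 1 + 70*i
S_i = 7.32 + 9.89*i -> [7.32, 17.21, 27.1, 36.99, 46.88]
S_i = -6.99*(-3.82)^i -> [-6.99, 26.7, -102.0, 389.64, -1488.44]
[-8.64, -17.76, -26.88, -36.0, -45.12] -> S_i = -8.64 + -9.12*i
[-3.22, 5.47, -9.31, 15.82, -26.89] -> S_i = -3.22*(-1.70)^i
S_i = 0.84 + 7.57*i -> [0.84, 8.41, 15.98, 23.55, 31.12]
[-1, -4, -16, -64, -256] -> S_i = -1*4^i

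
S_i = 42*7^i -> [42, 294, 2058, 14406, 100842]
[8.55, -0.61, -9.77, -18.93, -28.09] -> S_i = 8.55 + -9.16*i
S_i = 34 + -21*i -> [34, 13, -8, -29, -50]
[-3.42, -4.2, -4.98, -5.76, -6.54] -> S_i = -3.42 + -0.78*i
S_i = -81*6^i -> [-81, -486, -2916, -17496, -104976]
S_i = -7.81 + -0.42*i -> [-7.81, -8.23, -8.65, -9.07, -9.49]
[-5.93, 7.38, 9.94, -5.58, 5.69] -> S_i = Random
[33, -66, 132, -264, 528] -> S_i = 33*-2^i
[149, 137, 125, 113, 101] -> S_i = 149 + -12*i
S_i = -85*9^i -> [-85, -765, -6885, -61965, -557685]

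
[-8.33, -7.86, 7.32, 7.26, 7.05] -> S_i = Random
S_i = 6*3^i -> [6, 18, 54, 162, 486]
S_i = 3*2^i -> [3, 6, 12, 24, 48]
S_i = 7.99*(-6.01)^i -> [7.99, -48.02, 288.6, -1734.48, 10424.25]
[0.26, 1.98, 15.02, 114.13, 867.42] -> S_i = 0.26*7.60^i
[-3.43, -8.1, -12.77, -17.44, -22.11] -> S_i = -3.43 + -4.67*i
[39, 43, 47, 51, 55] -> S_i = 39 + 4*i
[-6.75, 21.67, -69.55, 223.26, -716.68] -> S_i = -6.75*(-3.21)^i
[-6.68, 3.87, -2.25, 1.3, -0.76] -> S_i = -6.68*(-0.58)^i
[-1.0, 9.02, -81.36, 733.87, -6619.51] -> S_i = -1.00*(-9.02)^i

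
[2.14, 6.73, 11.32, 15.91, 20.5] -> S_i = 2.14 + 4.59*i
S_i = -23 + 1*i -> [-23, -22, -21, -20, -19]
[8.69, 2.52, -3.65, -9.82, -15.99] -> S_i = 8.69 + -6.17*i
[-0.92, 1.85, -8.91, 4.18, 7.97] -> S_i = Random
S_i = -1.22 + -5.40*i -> [-1.22, -6.62, -12.02, -17.42, -22.82]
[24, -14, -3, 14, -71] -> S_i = Random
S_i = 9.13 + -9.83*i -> [9.13, -0.7, -10.53, -20.36, -30.19]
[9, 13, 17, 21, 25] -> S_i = 9 + 4*i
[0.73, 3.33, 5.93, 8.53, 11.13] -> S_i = 0.73 + 2.60*i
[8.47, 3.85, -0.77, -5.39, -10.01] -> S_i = 8.47 + -4.62*i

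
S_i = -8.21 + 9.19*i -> [-8.21, 0.98, 10.17, 19.36, 28.55]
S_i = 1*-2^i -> [1, -2, 4, -8, 16]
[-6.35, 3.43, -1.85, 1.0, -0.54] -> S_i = -6.35*(-0.54)^i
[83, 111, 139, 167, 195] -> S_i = 83 + 28*i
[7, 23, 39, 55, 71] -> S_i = 7 + 16*i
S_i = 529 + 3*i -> [529, 532, 535, 538, 541]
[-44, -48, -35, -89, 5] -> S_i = Random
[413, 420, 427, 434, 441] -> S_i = 413 + 7*i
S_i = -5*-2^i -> [-5, 10, -20, 40, -80]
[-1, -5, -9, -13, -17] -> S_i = -1 + -4*i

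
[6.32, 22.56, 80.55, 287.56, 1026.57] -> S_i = 6.32*3.57^i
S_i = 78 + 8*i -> [78, 86, 94, 102, 110]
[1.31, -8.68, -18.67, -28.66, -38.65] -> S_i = 1.31 + -9.99*i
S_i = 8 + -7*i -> [8, 1, -6, -13, -20]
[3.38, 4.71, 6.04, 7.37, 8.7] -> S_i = 3.38 + 1.33*i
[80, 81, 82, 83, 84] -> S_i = 80 + 1*i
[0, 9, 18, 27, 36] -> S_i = 0 + 9*i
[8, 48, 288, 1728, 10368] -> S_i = 8*6^i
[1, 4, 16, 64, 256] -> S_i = 1*4^i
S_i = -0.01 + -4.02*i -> [-0.01, -4.03, -8.05, -12.07, -16.09]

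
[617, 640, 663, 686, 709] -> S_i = 617 + 23*i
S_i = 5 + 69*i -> [5, 74, 143, 212, 281]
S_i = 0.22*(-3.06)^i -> [0.22, -0.67, 2.06, -6.3, 19.29]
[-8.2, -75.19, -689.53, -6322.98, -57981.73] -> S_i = -8.20*9.17^i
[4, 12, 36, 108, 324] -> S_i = 4*3^i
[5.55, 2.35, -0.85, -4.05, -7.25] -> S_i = 5.55 + -3.20*i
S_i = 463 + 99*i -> [463, 562, 661, 760, 859]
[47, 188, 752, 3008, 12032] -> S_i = 47*4^i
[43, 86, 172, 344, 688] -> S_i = 43*2^i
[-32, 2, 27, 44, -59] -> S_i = Random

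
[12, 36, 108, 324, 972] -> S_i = 12*3^i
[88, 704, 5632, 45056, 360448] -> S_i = 88*8^i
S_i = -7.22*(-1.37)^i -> [-7.22, 9.89, -13.55, 18.57, -25.43]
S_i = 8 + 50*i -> [8, 58, 108, 158, 208]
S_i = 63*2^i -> [63, 126, 252, 504, 1008]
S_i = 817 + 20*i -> [817, 837, 857, 877, 897]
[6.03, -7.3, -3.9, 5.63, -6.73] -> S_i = Random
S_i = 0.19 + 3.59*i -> [0.19, 3.78, 7.37, 10.96, 14.55]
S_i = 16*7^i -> [16, 112, 784, 5488, 38416]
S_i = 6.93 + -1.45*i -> [6.93, 5.48, 4.03, 2.58, 1.13]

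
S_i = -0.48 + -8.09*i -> [-0.48, -8.57, -16.66, -24.75, -32.84]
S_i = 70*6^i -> [70, 420, 2520, 15120, 90720]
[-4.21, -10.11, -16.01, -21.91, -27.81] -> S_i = -4.21 + -5.90*i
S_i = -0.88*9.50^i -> [-0.88, -8.36, -79.42, -754.49, -7167.66]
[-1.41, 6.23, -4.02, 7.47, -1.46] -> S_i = Random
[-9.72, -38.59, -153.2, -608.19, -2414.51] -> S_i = -9.72*3.97^i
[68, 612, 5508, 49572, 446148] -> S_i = 68*9^i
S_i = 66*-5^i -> [66, -330, 1650, -8250, 41250]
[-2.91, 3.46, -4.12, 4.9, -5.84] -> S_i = -2.91*(-1.19)^i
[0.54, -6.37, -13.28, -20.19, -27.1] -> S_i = 0.54 + -6.91*i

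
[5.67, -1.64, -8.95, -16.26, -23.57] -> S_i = 5.67 + -7.31*i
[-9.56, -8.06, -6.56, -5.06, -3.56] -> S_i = -9.56 + 1.50*i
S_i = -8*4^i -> [-8, -32, -128, -512, -2048]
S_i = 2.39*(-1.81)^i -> [2.39, -4.33, 7.83, -14.17, 25.65]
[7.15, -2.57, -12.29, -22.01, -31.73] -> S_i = 7.15 + -9.72*i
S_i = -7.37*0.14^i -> [-7.37, -1.03, -0.14, -0.02, -0.0]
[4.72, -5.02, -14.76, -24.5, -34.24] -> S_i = 4.72 + -9.74*i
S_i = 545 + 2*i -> [545, 547, 549, 551, 553]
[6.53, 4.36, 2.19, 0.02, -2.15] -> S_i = 6.53 + -2.17*i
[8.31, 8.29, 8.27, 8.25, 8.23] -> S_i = 8.31 + -0.02*i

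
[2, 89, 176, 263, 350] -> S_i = 2 + 87*i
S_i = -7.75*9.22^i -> [-7.75, -71.46, -658.82, -6074.28, -56004.82]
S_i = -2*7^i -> [-2, -14, -98, -686, -4802]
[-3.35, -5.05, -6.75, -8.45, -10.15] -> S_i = -3.35 + -1.70*i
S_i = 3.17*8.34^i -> [3.17, 26.44, 220.49, 1838.9, 15336.4]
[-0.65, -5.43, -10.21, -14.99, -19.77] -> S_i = -0.65 + -4.78*i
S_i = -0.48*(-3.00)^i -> [-0.48, 1.44, -4.32, 12.96, -38.88]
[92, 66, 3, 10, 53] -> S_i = Random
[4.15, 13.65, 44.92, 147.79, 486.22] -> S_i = 4.15*3.29^i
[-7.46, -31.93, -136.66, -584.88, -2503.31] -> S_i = -7.46*4.28^i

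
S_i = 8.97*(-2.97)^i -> [8.97, -26.64, 79.12, -235.0, 697.94]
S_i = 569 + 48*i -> [569, 617, 665, 713, 761]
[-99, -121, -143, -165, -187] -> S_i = -99 + -22*i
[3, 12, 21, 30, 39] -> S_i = 3 + 9*i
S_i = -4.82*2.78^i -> [-4.82, -13.4, -37.25, -103.56, -287.89]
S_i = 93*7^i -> [93, 651, 4557, 31899, 223293]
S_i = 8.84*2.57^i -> [8.84, 22.72, 58.39, 150.06, 385.64]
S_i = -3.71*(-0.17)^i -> [-3.71, 0.63, -0.11, 0.02, -0.0]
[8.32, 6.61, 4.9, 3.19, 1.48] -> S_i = 8.32 + -1.71*i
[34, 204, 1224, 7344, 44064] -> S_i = 34*6^i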